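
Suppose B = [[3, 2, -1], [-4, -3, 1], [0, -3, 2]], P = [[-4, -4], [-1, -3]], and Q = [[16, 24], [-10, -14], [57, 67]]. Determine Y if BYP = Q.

Y = [[-4, -3], [5, 5], [1, 5]]

Y = B⁻¹QP⁻¹ (apply B⁻¹ on the left and P⁻¹ on the right).
det B = -5, so B⁻¹ = [[3/5, 1/5, 1/5], [-8/5, -6/5, -1/5], [-12/5, -9/5, 1/5]].
P has determinant 8; P⁻¹ = [[-3/8, 1/2], [1/8, -1/2]].
B⁻¹Q = [[19, 25], [-25, -35], [-9, -19]].
Y = (B⁻¹Q)P⁻¹ = [[-4, -3], [5, 5], [1, 5]].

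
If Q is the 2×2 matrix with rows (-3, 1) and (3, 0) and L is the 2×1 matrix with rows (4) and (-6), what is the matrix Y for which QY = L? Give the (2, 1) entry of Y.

-2

Left-multiplying both sides by Q⁻¹ gives Y = Q⁻¹L.
det Q = -3, so Q⁻¹ = [[0, 1/3], [1, 1]].
Y = Q⁻¹L = [[0, 1/3], [1, 1]] · [[4], [-6]] = [[-2], [-2]].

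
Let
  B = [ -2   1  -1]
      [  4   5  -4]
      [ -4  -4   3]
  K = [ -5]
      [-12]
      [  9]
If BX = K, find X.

B is on the left of X, so left-multiply by B⁻¹: X = B⁻¹K.
det B = 2, so B⁻¹ = [[-1/2, 1/2, 1/2], [2, -5, -6], [2, -6, -7]].
X = B⁻¹K = [[-1/2, 1/2, 1/2], [2, -5, -6], [2, -6, -7]] · [[-5], [-12], [9]] = [[1], [-4], [-1]].

X = [[1], [-4], [-1]]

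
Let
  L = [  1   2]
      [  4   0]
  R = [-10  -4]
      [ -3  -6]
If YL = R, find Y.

Y = [[-2, -2], [-3, 0]]

Since L sits to the right of Y, Y = RL⁻¹.
det L = -8, so L⁻¹ = [[0, 1/4], [1/2, -1/8]].
Y = RL⁻¹ = [[-10, -4], [-3, -6]] · [[0, 1/4], [1/2, -1/8]] = [[-2, -2], [-3, 0]].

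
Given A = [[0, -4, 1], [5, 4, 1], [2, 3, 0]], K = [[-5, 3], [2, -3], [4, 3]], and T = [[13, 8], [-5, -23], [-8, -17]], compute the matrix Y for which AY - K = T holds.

Y = [[1, -1], [-2, -4], [0, -5]]

AY = T + K = [[8, 11], [-3, -26], [-4, -14]].
A is on the left of Y, so left-multiply by A⁻¹: Y = A⁻¹(T + K).
det A = -1, so A⁻¹ = [[3, -3, 8], [-2, 2, -5], [-7, 8, -20]].
Y = A⁻¹(T + K) = [[1, -1], [-2, -4], [0, -5]].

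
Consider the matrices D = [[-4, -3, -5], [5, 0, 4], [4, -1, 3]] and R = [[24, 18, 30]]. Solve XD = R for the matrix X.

D is on the right of X, so right-multiply by D⁻¹: X = RD⁻¹.
D has determinant 6; D⁻¹ = [[2/3, 7/3, -2], [1/6, 4/3, -3/2], [-5/6, -8/3, 5/2]].
X = RD⁻¹ = [[24, 18, 30]] · [[2/3, 7/3, -2], [1/6, 4/3, -3/2], [-5/6, -8/3, 5/2]] = [[-6, 0, 0]].

X = [[-6, 0, 0]]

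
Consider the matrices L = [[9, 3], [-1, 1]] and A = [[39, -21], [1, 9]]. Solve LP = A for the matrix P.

P = [[3, -4], [4, 5]]

L is on the left of P, so left-multiply by L⁻¹: P = L⁻¹A.
det L = 12, so L⁻¹ = [[1/12, -1/4], [1/12, 3/4]].
P = L⁻¹A = [[1/12, -1/4], [1/12, 3/4]] · [[39, -21], [1, 9]] = [[3, -4], [4, 5]].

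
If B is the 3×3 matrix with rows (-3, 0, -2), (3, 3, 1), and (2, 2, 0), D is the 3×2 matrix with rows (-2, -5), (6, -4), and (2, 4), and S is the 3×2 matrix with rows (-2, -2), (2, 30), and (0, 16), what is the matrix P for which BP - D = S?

BP = S + D = [[-4, -7], [8, 26], [2, 20]].
Left-multiplying both sides by B⁻¹ gives P = B⁻¹(S + D).
B has determinant 6; B⁻¹ = [[-1/3, -2/3, 1], [1/3, 2/3, -1/2], [0, 1, -3/2]].
P = B⁻¹(S + D) = [[-2, 5], [3, 5], [5, -4]].

P = [[-2, 5], [3, 5], [5, -4]]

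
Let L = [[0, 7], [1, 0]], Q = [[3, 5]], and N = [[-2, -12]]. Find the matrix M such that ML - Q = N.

M = [[-1, 1]]

ML = N + Q = [[1, -7]].
Right-multiplying both sides by L⁻¹ gives M = (N + Q)L⁻¹.
det L = -7; the adjugate gives L⁻¹ = [[0, 1], [1/7, 0]].
M = (N + Q)L⁻¹ = [[-1, 1]].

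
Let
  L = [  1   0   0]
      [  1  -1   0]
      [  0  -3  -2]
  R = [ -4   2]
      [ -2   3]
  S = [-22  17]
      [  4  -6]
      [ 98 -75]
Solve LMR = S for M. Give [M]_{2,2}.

5

M = L⁻¹SR⁻¹ (apply L⁻¹ on the left and R⁻¹ on the right).
L has determinant 2; L⁻¹ = [[1, 0, 0], [1, -1, 0], [-3/2, 3/2, -1/2]].
R has determinant -8; R⁻¹ = [[-3/8, 1/4], [-1/4, 1/2]].
L⁻¹S = [[-22, 17], [-26, 23], [-10, 3]].
M = (L⁻¹S)R⁻¹ = [[4, 3], [4, 5], [3, -1]].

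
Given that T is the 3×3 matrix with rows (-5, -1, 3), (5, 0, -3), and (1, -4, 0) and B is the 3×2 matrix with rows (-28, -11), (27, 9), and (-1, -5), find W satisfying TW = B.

Since T multiplies W on the left, W = T⁻¹B.
det T = 3, so T⁻¹ = [[-4, -4, 1], [-1, -1, 0], [-20/3, -7, 5/3]].
W = T⁻¹B = [[-4, -4, 1], [-1, -1, 0], [-20/3, -7, 5/3]] · [[-28, -11], [27, 9], [-1, -5]] = [[3, 3], [1, 2], [-4, 2]].

W = [[3, 3], [1, 2], [-4, 2]]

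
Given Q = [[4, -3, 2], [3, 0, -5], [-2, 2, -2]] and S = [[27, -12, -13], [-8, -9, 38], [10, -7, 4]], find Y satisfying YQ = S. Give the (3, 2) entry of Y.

Q is on the right of Y, so right-multiply by Q⁻¹: Y = SQ⁻¹.
Q has determinant 4; Q⁻¹ = [[5/2, -1/2, 15/4], [4, -1, 13/2], [3/2, -1/2, 9/4]].
Y = SQ⁻¹ = [[27, -12, -13], [-8, -9, 38], [10, -7, 4]] · [[5/2, -1/2, 15/4], [4, -1, 13/2], [3/2, -1/2, 9/4]] = [[0, 5, -6], [1, -6, -3], [3, 0, 1]].

0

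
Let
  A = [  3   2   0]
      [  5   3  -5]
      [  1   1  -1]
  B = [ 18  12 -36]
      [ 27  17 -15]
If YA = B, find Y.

Right-multiplying both sides by A⁻¹ gives Y = BA⁻¹.
det A = 6; the adjugate gives A⁻¹ = [[1/3, 1/3, -5/3], [0, -1/2, 5/2], [1/3, -1/6, -1/6]].
Y = BA⁻¹ = [[18, 12, -36], [27, 17, -15]] · [[1/3, 1/3, -5/3], [0, -1/2, 5/2], [1/3, -1/6, -1/6]] = [[-6, 6, 6], [4, 3, 0]].

Y = [[-6, 6, 6], [4, 3, 0]]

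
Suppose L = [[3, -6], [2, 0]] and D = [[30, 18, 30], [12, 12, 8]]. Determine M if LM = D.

L is on the left of M, so left-multiply by L⁻¹: M = L⁻¹D.
det L = 12, so L⁻¹ = [[0, 1/2], [-1/6, 1/4]].
M = L⁻¹D = [[0, 1/2], [-1/6, 1/4]] · [[30, 18, 30], [12, 12, 8]] = [[6, 6, 4], [-2, 0, -3]].

M = [[6, 6, 4], [-2, 0, -3]]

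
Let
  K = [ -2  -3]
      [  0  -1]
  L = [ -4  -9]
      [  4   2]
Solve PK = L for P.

P = [[2, 3], [-2, 4]]

K is on the right of P, so right-multiply by K⁻¹: P = LK⁻¹.
det K = 2; the adjugate gives K⁻¹ = [[-1/2, 3/2], [0, -1]].
P = LK⁻¹ = [[-4, -9], [4, 2]] · [[-1/2, 3/2], [0, -1]] = [[2, 3], [-2, 4]].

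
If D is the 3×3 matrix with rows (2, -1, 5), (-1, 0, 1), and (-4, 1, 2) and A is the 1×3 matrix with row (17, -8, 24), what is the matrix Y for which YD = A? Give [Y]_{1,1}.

Since D sits to the right of Y, Y = AD⁻¹.
det D = -5; the adjugate gives D⁻¹ = [[1/5, -7/5, 1/5], [2/5, -24/5, 7/5], [1/5, -2/5, 1/5]].
Y = AD⁻¹ = [[17, -8, 24]] · [[1/5, -7/5, 1/5], [2/5, -24/5, 7/5], [1/5, -2/5, 1/5]] = [[5, 5, -3]].

5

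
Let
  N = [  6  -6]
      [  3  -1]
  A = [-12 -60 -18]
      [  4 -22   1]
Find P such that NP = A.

P = [[3, -6, 2], [5, 4, 5]]

Left-multiplying both sides by N⁻¹ gives P = N⁻¹A.
det N = 12, so N⁻¹ = [[-1/12, 1/2], [-1/4, 1/2]].
P = N⁻¹A = [[-1/12, 1/2], [-1/4, 1/2]] · [[-12, -60, -18], [4, -22, 1]] = [[3, -6, 2], [5, 4, 5]].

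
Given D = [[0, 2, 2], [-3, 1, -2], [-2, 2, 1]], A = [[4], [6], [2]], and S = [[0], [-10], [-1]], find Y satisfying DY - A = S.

DY = S + A = [[4], [-4], [1]].
Since D multiplies Y on the left, Y = D⁻¹(S + A).
det D = 6, so D⁻¹ = [[5/6, 1/3, -1], [7/6, 2/3, -1], [-2/3, -2/3, 1]].
Y = D⁻¹(S + A) = [[1], [1], [1]].

Y = [[1], [1], [1]]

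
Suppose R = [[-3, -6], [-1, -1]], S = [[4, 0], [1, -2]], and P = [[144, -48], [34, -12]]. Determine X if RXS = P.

X = [[-4, -4], [-3, -2]]

Isolating X: multiply by R⁻¹ from the left and S⁻¹ from the right, so X = R⁻¹PS⁻¹.
det R = -3; the adjugate gives R⁻¹ = [[1/3, -2], [-1/3, 1]].
det S = -8, so S⁻¹ = [[1/4, 0], [1/8, -1/2]].
R⁻¹P = [[-20, 8], [-14, 4]].
X = (R⁻¹P)S⁻¹ = [[-4, -4], [-3, -2]].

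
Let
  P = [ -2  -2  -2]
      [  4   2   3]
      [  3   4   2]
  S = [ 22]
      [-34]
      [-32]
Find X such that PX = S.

X = [[-4], [-3], [-4]]

Since P multiplies X on the left, X = P⁻¹S.
det P = -6, so P⁻¹ = [[4/3, 2/3, 1/3], [-1/6, -1/3, 1/3], [-5/3, -1/3, -2/3]].
X = P⁻¹S = [[4/3, 2/3, 1/3], [-1/6, -1/3, 1/3], [-5/3, -1/3, -2/3]] · [[22], [-34], [-32]] = [[-4], [-3], [-4]].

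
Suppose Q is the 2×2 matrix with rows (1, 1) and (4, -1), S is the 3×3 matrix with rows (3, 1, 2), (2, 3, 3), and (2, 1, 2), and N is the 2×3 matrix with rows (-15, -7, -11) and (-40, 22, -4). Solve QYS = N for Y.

Left-multiply by Q⁻¹ and right-multiply by S⁻¹: Y = Q⁻¹NS⁻¹.
det Q = -5, so Q⁻¹ = [[1/5, 1/5], [4/5, -1/5]].
det S = 3, so S⁻¹ = [[1, 0, -1], [2/3, 2/3, -5/3], [-4/3, -1/3, 7/3]].
Q⁻¹N = [[-11, 3, -3], [-4, -10, -8]].
Y = (Q⁻¹N)S⁻¹ = [[-5, 3, -1], [0, -4, 2]].

Y = [[-5, 3, -1], [0, -4, 2]]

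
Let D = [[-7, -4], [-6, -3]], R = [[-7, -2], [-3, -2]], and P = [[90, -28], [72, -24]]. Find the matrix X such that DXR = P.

Isolating X: multiply by D⁻¹ from the left and R⁻¹ from the right, so X = D⁻¹PR⁻¹.
D has determinant -3; D⁻¹ = [[1, -4/3], [-2, 7/3]].
R has determinant 8; R⁻¹ = [[-1/4, 1/4], [3/8, -7/8]].
D⁻¹P = [[-6, 4], [-12, 0]].
X = (D⁻¹P)R⁻¹ = [[3, -5], [3, -3]].

X = [[3, -5], [3, -3]]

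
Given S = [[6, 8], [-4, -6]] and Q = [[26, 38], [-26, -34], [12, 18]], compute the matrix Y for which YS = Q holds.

S is on the right of Y, so right-multiply by S⁻¹: Y = QS⁻¹.
det S = -4; the adjugate gives S⁻¹ = [[3/2, 2], [-1, -3/2]].
Y = QS⁻¹ = [[26, 38], [-26, -34], [12, 18]] · [[3/2, 2], [-1, -3/2]] = [[1, -5], [-5, -1], [0, -3]].

Y = [[1, -5], [-5, -1], [0, -3]]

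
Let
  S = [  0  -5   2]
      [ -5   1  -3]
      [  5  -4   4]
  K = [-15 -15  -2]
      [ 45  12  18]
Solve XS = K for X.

S is on the right of X, so right-multiply by S⁻¹: X = KS⁻¹.
S has determinant 5; S⁻¹ = [[-8/5, 12/5, 13/5], [1, -2, -2], [3, -5, -5]].
X = KS⁻¹ = [[-15, -15, -2], [45, 12, 18]] · [[-8/5, 12/5, 13/5], [1, -2, -2], [3, -5, -5]] = [[3, 4, 1], [-6, -6, 3]].

X = [[3, 4, 1], [-6, -6, 3]]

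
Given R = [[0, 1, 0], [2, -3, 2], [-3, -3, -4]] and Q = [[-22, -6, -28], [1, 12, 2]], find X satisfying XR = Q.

X = [[6, -2, 6], [6, -1, -1]]

Since R sits to the right of X, X = QR⁻¹.
det R = 2, so R⁻¹ = [[9, 2, 1], [1, 0, 0], [-15/2, -3/2, -1]].
X = QR⁻¹ = [[-22, -6, -28], [1, 12, 2]] · [[9, 2, 1], [1, 0, 0], [-15/2, -3/2, -1]] = [[6, -2, 6], [6, -1, -1]].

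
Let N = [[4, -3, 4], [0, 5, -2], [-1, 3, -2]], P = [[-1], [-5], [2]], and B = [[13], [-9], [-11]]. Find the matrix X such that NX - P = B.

X = [[3], [-4], [-3]]

NX = B + P = [[12], [-14], [-9]].
N is on the left of X, so left-multiply by N⁻¹: X = N⁻¹(B + P).
N has determinant -2; N⁻¹ = [[2, -3, 7], [-1, 2, -4], [-5/2, 9/2, -10]].
X = N⁻¹(B + P) = [[3], [-4], [-3]].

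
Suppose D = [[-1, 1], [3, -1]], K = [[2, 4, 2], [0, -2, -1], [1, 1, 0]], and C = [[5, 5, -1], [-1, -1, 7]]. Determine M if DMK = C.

M = [[3, 3, -4], [2, 2, 3]]

M = D⁻¹CK⁻¹ (apply D⁻¹ on the left and K⁻¹ on the right).
D has determinant -2; D⁻¹ = [[1/2, 1/2], [3/2, 1/2]].
K has determinant 2; K⁻¹ = [[1/2, 1, 0], [-1/2, -1, 1], [1, 1, -2]].
D⁻¹C = [[2, 2, 3], [7, 7, 2]].
M = (D⁻¹C)K⁻¹ = [[3, 3, -4], [2, 2, 3]].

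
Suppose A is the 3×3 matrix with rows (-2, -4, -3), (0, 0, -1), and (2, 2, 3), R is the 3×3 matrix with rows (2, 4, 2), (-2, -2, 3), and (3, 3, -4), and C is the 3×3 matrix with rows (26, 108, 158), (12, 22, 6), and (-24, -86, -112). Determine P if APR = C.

Left-multiply by A⁻¹ and right-multiply by R⁻¹: P = A⁻¹CR⁻¹.
A has determinant 4; A⁻¹ = [[1/2, 3/2, 1], [-1/2, 0, -1/2], [0, -1, 0]].
det R = 2, so R⁻¹ = [[-1/2, 11, 8], [1/2, -7, -5], [0, 3, 2]].
A⁻¹C = [[7, 1, -24], [-1, -11, -23], [-12, -22, -6]].
P = (A⁻¹C)R⁻¹ = [[-3, -2, 3], [-5, -3, 1], [-5, 4, 2]].

P = [[-3, -2, 3], [-5, -3, 1], [-5, 4, 2]]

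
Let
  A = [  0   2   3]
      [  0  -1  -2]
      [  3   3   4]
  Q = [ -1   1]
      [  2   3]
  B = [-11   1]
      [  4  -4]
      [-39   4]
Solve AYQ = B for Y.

Isolating Y: multiply by A⁻¹ from the left and Q⁻¹ from the right, so Y = A⁻¹BQ⁻¹.
det A = -3, so A⁻¹ = [[-2/3, -1/3, 1/3], [2, 3, 0], [-1, -2, 0]].
det Q = -5; the adjugate gives Q⁻¹ = [[-3/5, 1/5], [2/5, 1/5]].
A⁻¹B = [[-7, 2], [-10, -10], [3, 7]].
Y = (A⁻¹B)Q⁻¹ = [[5, -1], [2, -4], [1, 2]].

Y = [[5, -1], [2, -4], [1, 2]]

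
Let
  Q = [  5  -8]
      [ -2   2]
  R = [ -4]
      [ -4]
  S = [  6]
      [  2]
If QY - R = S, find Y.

QY = S + R = [[2], [-2]].
Q is on the left of Y, so left-multiply by Q⁻¹: Y = Q⁻¹(S + R).
det Q = -6; the adjugate gives Q⁻¹ = [[-1/3, -4/3], [-1/3, -5/6]].
Y = Q⁻¹(S + R) = [[2], [1]].

Y = [[2], [1]]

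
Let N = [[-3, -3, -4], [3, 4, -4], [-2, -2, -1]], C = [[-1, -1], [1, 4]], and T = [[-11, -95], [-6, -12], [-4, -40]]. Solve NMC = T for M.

M = N⁻¹TC⁻¹ (apply N⁻¹ on the left and C⁻¹ on the right).
N has determinant -5; N⁻¹ = [[12/5, -1, -28/5], [-11/5, 1, 24/5], [-2/5, 0, 3/5]].
det C = -3; the adjugate gives C⁻¹ = [[-4/3, -1/3], [1/3, 1/3]].
N⁻¹T = [[2, 8], [-1, 5], [2, 14]].
M = (N⁻¹T)C⁻¹ = [[0, 2], [3, 2], [2, 4]].

M = [[0, 2], [3, 2], [2, 4]]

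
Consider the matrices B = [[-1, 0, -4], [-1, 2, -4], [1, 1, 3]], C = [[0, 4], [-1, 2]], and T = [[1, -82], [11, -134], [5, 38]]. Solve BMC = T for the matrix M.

M = [[4, -3], [-4, -5], [4, 1]]

Left-multiply by B⁻¹ and right-multiply by C⁻¹: M = B⁻¹TC⁻¹.
det B = 2, so B⁻¹ = [[5, -2, 4], [-1/2, 1/2, 0], [-3/2, 1/2, -1]].
C has determinant 4; C⁻¹ = [[1/2, -1], [1/4, 0]].
B⁻¹T = [[3, 10], [5, -26], [-1, 18]].
M = (B⁻¹T)C⁻¹ = [[4, -3], [-4, -5], [4, 1]].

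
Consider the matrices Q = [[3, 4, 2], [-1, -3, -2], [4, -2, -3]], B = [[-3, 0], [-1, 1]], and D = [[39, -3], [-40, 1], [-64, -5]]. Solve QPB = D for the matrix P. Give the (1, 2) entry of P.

Left-multiply by Q⁻¹ and right-multiply by B⁻¹: P = Q⁻¹DB⁻¹.
det Q = -1, so Q⁻¹ = [[-5, -8, 2], [11, 17, -4], [-14, -22, 5]].
det B = -3; the adjugate gives B⁻¹ = [[-1/3, 0], [-1/3, 1]].
Q⁻¹D = [[-3, -3], [5, 4], [14, -5]].
P = (Q⁻¹D)B⁻¹ = [[2, -3], [-3, 4], [-3, -5]].

-3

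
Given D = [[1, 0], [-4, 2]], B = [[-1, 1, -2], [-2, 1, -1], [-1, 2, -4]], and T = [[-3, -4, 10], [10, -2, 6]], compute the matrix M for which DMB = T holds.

M = [[4, 2, -5], [-4, 5, -5]]

M = D⁻¹TB⁻¹ (apply D⁻¹ on the left and B⁻¹ on the right).
D has determinant 2; D⁻¹ = [[1, 0], [2, 1/2]].
det B = 1; the adjugate gives B⁻¹ = [[-2, 0, 1], [-7, 2, 3], [-3, 1, 1]].
D⁻¹T = [[-3, -4, 10], [-1, -9, 23]].
M = (D⁻¹T)B⁻¹ = [[4, 2, -5], [-4, 5, -5]].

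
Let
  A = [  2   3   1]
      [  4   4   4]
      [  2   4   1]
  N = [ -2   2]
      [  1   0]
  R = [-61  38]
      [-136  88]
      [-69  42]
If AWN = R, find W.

W = [[4, -3], [2, -4], [5, -5]]

Left-multiply by A⁻¹ and right-multiply by N⁻¹: W = A⁻¹RN⁻¹.
A has determinant -4; A⁻¹ = [[3, -1/4, -2], [-1, 0, 1], [-2, 1/2, 1]].
N has determinant -2; N⁻¹ = [[0, 1], [1/2, 1]].
A⁻¹R = [[-11, 8], [-8, 4], [-15, 10]].
W = (A⁻¹R)N⁻¹ = [[4, -3], [2, -4], [5, -5]].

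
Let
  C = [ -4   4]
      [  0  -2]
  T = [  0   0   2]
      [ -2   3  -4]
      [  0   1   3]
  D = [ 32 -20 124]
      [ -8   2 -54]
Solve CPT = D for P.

P = C⁻¹DT⁻¹ (apply C⁻¹ on the left and T⁻¹ on the right).
det C = 8; the adjugate gives C⁻¹ = [[-1/4, -1/2], [0, -1/2]].
T has determinant -4; T⁻¹ = [[-13/4, -1/2, 3/2], [-3/2, 0, 1], [1/2, 0, 0]].
C⁻¹D = [[-4, 4, -4], [4, -1, 27]].
P = (C⁻¹D)T⁻¹ = [[5, 2, -2], [2, -2, 5]].

P = [[5, 2, -2], [2, -2, 5]]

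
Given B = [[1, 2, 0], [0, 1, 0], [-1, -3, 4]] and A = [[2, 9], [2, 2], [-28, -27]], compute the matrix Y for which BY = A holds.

Since B multiplies Y on the left, Y = B⁻¹A.
det B = 4; the adjugate gives B⁻¹ = [[1, -2, 0], [0, 1, 0], [1/4, 1/4, 1/4]].
Y = B⁻¹A = [[1, -2, 0], [0, 1, 0], [1/4, 1/4, 1/4]] · [[2, 9], [2, 2], [-28, -27]] = [[-2, 5], [2, 2], [-6, -4]].

Y = [[-2, 5], [2, 2], [-6, -4]]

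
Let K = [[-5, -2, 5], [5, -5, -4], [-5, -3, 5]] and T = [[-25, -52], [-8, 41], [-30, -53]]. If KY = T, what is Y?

Y = [[5, 6], [5, 1], [2, -4]]

Since K multiplies Y on the left, Y = K⁻¹T.
det K = -5; the adjugate gives K⁻¹ = [[37/5, 1, -33/5], [1, 0, -1], [8, 1, -7]].
Y = K⁻¹T = [[37/5, 1, -33/5], [1, 0, -1], [8, 1, -7]] · [[-25, -52], [-8, 41], [-30, -53]] = [[5, 6], [5, 1], [2, -4]].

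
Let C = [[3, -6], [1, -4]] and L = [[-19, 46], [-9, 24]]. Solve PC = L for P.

P = [[-5, -4], [-2, -3]]

Since C sits to the right of P, P = LC⁻¹.
det C = -6, so C⁻¹ = [[2/3, -1], [1/6, -1/2]].
P = LC⁻¹ = [[-19, 46], [-9, 24]] · [[2/3, -1], [1/6, -1/2]] = [[-5, -4], [-2, -3]].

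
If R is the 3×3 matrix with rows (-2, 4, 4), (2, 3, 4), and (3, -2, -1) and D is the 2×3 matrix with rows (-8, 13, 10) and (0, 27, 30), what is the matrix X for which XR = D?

Since R sits to the right of X, X = DR⁻¹.
det R = -6; the adjugate gives R⁻¹ = [[-5/6, 2/3, -2/3], [-7/3, 5/3, -8/3], [13/6, -4/3, 7/3]].
X = DR⁻¹ = [[-8, 13, 10], [0, 27, 30]] · [[-5/6, 2/3, -2/3], [-7/3, 5/3, -8/3], [13/6, -4/3, 7/3]] = [[-2, 3, -6], [2, 5, -2]].

X = [[-2, 3, -6], [2, 5, -2]]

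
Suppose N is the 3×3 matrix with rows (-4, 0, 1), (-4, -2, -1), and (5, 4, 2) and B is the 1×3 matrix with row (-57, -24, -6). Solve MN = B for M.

N is on the right of M, so right-multiply by N⁻¹: M = BN⁻¹.
det N = -6, so N⁻¹ = [[0, -2/3, -1/3], [-1/2, 13/6, 4/3], [1, -8/3, -4/3]].
M = BN⁻¹ = [[-57, -24, -6]] · [[0, -2/3, -1/3], [-1/2, 13/6, 4/3], [1, -8/3, -4/3]] = [[6, 2, -5]].

M = [[6, 2, -5]]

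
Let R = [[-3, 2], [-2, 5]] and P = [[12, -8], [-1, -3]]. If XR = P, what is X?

R is on the right of X, so right-multiply by R⁻¹: X = PR⁻¹.
R has determinant -11; R⁻¹ = [[-5/11, 2/11], [-2/11, 3/11]].
X = PR⁻¹ = [[12, -8], [-1, -3]] · [[-5/11, 2/11], [-2/11, 3/11]] = [[-4, 0], [1, -1]].

X = [[-4, 0], [1, -1]]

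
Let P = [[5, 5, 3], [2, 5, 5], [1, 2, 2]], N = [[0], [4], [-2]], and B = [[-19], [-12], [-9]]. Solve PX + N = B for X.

X = [[-3], [1], [-3]]

PX = B − N = [[-19], [-16], [-7]].
Since P multiplies X on the left, X = P⁻¹(B − N).
det P = 2; the adjugate gives P⁻¹ = [[0, -2, 5], [1/2, 7/2, -19/2], [-1/2, -5/2, 15/2]].
X = P⁻¹(B − N) = [[-3], [1], [-3]].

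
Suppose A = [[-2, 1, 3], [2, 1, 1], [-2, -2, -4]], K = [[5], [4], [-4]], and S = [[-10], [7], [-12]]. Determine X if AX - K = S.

AX = S + K = [[-5], [11], [-16]].
Left-multiplying both sides by A⁻¹ gives X = A⁻¹(S + K).
det A = 4, so A⁻¹ = [[-1/2, -1/2, -1/2], [3/2, 7/2, 2], [-1/2, -3/2, -1]].
X = A⁻¹(S + K) = [[5], [-1], [2]].

X = [[5], [-1], [2]]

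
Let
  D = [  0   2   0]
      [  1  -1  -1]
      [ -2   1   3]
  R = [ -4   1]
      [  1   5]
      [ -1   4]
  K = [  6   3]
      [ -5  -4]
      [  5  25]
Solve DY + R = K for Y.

DY = K − R = [[10, 2], [-6, -9], [6, 21]].
Since D multiplies Y on the left, Y = D⁻¹(K − R).
det D = -2, so D⁻¹ = [[1, 3, 1], [1/2, 0, 0], [1/2, 2, 1]].
Y = D⁻¹(K − R) = [[-2, -4], [5, 1], [-1, 4]].

Y = [[-2, -4], [5, 1], [-1, 4]]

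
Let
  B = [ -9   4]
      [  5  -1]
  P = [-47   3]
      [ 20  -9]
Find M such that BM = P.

M = [[3, -3], [-5, -6]]

B is on the left of M, so left-multiply by B⁻¹: M = B⁻¹P.
det B = -11; the adjugate gives B⁻¹ = [[1/11, 4/11], [5/11, 9/11]].
M = B⁻¹P = [[1/11, 4/11], [5/11, 9/11]] · [[-47, 3], [20, -9]] = [[3, -3], [-5, -6]].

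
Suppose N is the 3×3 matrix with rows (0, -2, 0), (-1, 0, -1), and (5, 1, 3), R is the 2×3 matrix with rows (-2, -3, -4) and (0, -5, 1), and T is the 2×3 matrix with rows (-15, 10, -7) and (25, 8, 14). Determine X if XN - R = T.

XN = T + R = [[-17, 7, -11], [25, 3, 15]].
Since N sits to the right of X, X = (T + R)N⁻¹.
det N = 4, so N⁻¹ = [[1/4, 3/2, 1/2], [-1/2, 0, 0], [-1/4, -5/2, -1/2]].
X = (T + R)N⁻¹ = [[-5, 2, -3], [1, 0, 5]].

X = [[-5, 2, -3], [1, 0, 5]]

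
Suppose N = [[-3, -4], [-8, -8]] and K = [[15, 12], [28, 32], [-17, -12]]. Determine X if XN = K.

X = [[3, -3], [-4, -2], [-5, 4]]

Since N sits to the right of X, X = KN⁻¹.
det N = -8, so N⁻¹ = [[1, -1/2], [-1, 3/8]].
X = KN⁻¹ = [[15, 12], [28, 32], [-17, -12]] · [[1, -1/2], [-1, 3/8]] = [[3, -3], [-4, -2], [-5, 4]].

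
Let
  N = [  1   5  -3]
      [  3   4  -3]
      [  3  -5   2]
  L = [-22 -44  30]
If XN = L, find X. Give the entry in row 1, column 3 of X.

0

Since N sits to the right of X, X = LN⁻¹.
det N = -1, so N⁻¹ = [[7, -5, 3], [15, -11, 6], [27, -20, 11]].
X = LN⁻¹ = [[-22, -44, 30]] · [[7, -5, 3], [15, -11, 6], [27, -20, 11]] = [[-4, -6, 0]].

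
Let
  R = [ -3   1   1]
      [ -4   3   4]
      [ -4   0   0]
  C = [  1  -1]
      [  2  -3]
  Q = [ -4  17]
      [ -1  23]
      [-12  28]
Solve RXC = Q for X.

Left-multiply by R⁻¹ and right-multiply by C⁻¹: X = R⁻¹QC⁻¹.
det R = -4; the adjugate gives R⁻¹ = [[0, 0, -1/4], [4, -1, -2], [-3, 1, 5/4]].
det C = -1; the adjugate gives C⁻¹ = [[3, -1], [2, -1]].
R⁻¹Q = [[3, -7], [9, -11], [-4, 7]].
X = (R⁻¹Q)C⁻¹ = [[-5, 4], [5, 2], [2, -3]].

X = [[-5, 4], [5, 2], [2, -3]]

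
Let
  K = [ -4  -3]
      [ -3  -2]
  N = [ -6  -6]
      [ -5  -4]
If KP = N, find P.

P = [[3, 0], [-2, 2]]

K is on the left of P, so left-multiply by K⁻¹: P = K⁻¹N.
det K = -1, so K⁻¹ = [[2, -3], [-3, 4]].
P = K⁻¹N = [[2, -3], [-3, 4]] · [[-6, -6], [-5, -4]] = [[3, 0], [-2, 2]].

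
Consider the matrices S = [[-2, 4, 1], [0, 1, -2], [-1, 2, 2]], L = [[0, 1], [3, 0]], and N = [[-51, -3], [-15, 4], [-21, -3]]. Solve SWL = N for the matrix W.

Left-multiply by S⁻¹ and right-multiply by L⁻¹: W = S⁻¹NL⁻¹.
det S = -3; the adjugate gives S⁻¹ = [[-2, 2, 3], [-2/3, 1, 4/3], [-1/3, 0, 2/3]].
det L = -3, so L⁻¹ = [[0, 1/3], [1, 0]].
S⁻¹N = [[9, 5], [-9, 2], [3, -1]].
W = (S⁻¹N)L⁻¹ = [[5, 3], [2, -3], [-1, 1]].

W = [[5, 3], [2, -3], [-1, 1]]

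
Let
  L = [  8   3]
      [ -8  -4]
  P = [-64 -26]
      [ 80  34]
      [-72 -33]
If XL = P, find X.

X = [[-6, 2], [6, -4], [-3, 6]]

Since L sits to the right of X, X = PL⁻¹.
det L = -8, so L⁻¹ = [[1/2, 3/8], [-1, -1]].
X = PL⁻¹ = [[-64, -26], [80, 34], [-72, -33]] · [[1/2, 3/8], [-1, -1]] = [[-6, 2], [6, -4], [-3, 6]].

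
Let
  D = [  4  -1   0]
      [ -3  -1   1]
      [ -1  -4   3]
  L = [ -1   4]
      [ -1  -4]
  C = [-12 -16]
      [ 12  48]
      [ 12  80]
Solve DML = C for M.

M = [[0, 3], [-4, 4], [-4, 1]]

Left-multiply by D⁻¹ and right-multiply by L⁻¹: M = D⁻¹CL⁻¹.
det D = -4, so D⁻¹ = [[-1/4, -3/4, 1/4], [-2, -3, 1], [-11/4, -17/4, 7/4]].
det L = 8, so L⁻¹ = [[-1/2, -1/2], [1/8, -1/8]].
D⁻¹C = [[-3, -12], [0, -32], [3, -20]].
M = (D⁻¹C)L⁻¹ = [[0, 3], [-4, 4], [-4, 1]].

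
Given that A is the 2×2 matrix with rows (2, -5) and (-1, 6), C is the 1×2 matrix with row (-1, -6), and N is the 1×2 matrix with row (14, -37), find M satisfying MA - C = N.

M = [[5, -3]]

MA = N + C = [[13, -43]].
Right-multiplying both sides by A⁻¹ gives M = (N + C)A⁻¹.
det A = 7; the adjugate gives A⁻¹ = [[6/7, 5/7], [1/7, 2/7]].
M = (N + C)A⁻¹ = [[5, -3]].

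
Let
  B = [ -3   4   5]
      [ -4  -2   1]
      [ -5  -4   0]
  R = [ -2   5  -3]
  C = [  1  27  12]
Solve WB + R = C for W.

WB = C − R = [[3, 22, 15]].
B is on the right of W, so right-multiply by B⁻¹: W = (C − R)B⁻¹.
det B = -2; the adjugate gives B⁻¹ = [[-2, 10, -7], [5/2, -25/2, 17/2], [-3, 16, -11]].
W = (C − R)B⁻¹ = [[4, -5, 1]].

W = [[4, -5, 1]]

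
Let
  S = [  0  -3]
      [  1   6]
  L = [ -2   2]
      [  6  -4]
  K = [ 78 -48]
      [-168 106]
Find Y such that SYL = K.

Left-multiply by S⁻¹ and right-multiply by L⁻¹: Y = S⁻¹KL⁻¹.
det S = 3; the adjugate gives S⁻¹ = [[2, 1], [-1/3, 0]].
det L = -4, so L⁻¹ = [[1, 1/2], [3/2, 1/2]].
S⁻¹K = [[-12, 10], [-26, 16]].
Y = (S⁻¹K)L⁻¹ = [[3, -1], [-2, -5]].

Y = [[3, -1], [-2, -5]]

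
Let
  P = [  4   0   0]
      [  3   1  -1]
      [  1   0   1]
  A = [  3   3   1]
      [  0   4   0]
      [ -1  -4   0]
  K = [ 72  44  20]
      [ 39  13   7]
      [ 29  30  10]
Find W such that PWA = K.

W = [[5, -4, -3], [-3, -3, -5], [5, 5, 4]]

W = P⁻¹KA⁻¹ (apply P⁻¹ on the left and A⁻¹ on the right).
P has determinant 4; P⁻¹ = [[1/4, 0, 0], [-1, 1, 1], [-1/4, 0, 1]].
det A = 4, so A⁻¹ = [[0, -1, -1], [0, 1/4, 0], [1, 9/4, 3]].
P⁻¹K = [[18, 11, 5], [-4, -1, -3], [11, 19, 5]].
W = (P⁻¹K)A⁻¹ = [[5, -4, -3], [-3, -3, -5], [5, 5, 4]].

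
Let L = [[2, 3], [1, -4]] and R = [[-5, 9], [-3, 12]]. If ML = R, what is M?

Right-multiplying both sides by L⁻¹ gives M = RL⁻¹.
det L = -11; the adjugate gives L⁻¹ = [[4/11, 3/11], [1/11, -2/11]].
M = RL⁻¹ = [[-5, 9], [-3, 12]] · [[4/11, 3/11], [1/11, -2/11]] = [[-1, -3], [0, -3]].

M = [[-1, -3], [0, -3]]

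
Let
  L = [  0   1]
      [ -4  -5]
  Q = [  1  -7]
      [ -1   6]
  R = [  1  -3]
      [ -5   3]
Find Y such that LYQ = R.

Y = [[-3, -3], [-3, -4]]

Isolating Y: multiply by L⁻¹ from the left and Q⁻¹ from the right, so Y = L⁻¹RQ⁻¹.
L has determinant 4; L⁻¹ = [[-5/4, -1/4], [1, 0]].
Q has determinant -1; Q⁻¹ = [[-6, -7], [-1, -1]].
L⁻¹R = [[0, 3], [1, -3]].
Y = (L⁻¹R)Q⁻¹ = [[-3, -3], [-3, -4]].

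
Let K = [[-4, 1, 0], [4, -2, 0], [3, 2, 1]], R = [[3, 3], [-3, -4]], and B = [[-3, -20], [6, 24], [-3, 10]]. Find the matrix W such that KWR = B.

W = K⁻¹BR⁻¹ (apply K⁻¹ on the left and R⁻¹ on the right).
K has determinant 4; K⁻¹ = [[-1/2, -1/4, 0], [-1, -1, 0], [7/2, 11/4, 1]].
det R = -3; the adjugate gives R⁻¹ = [[4/3, 1], [-1, -1]].
K⁻¹B = [[0, 4], [-3, -4], [3, 6]].
W = (K⁻¹B)R⁻¹ = [[-4, -4], [0, 1], [-2, -3]].

W = [[-4, -4], [0, 1], [-2, -3]]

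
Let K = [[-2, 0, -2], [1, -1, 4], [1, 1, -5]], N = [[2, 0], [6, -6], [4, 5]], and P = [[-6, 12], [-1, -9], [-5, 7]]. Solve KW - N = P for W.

KW = P + N = [[-4, 12], [5, -15], [-1, 12]].
Since K multiplies W on the left, W = K⁻¹(P + N).
K has determinant -6; K⁻¹ = [[-1/6, 1/3, 1/3], [-3/2, -2, -1], [-1/3, -1/3, -1/3]].
W = K⁻¹(P + N) = [[2, -3], [-3, 0], [0, -3]].

W = [[2, -3], [-3, 0], [0, -3]]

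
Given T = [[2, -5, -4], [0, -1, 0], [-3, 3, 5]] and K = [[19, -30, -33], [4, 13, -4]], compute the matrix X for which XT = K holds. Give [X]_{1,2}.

5

T is on the right of X, so right-multiply by T⁻¹: X = KT⁻¹.
det T = 2; the adjugate gives T⁻¹ = [[-5/2, 13/2, -2], [0, -1, 0], [-3/2, 9/2, -1]].
X = KT⁻¹ = [[19, -30, -33], [4, 13, -4]] · [[-5/2, 13/2, -2], [0, -1, 0], [-3/2, 9/2, -1]] = [[2, 5, -5], [-4, -5, -4]].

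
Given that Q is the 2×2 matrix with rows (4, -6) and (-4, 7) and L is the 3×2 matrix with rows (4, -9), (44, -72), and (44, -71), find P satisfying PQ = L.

P = [[-2, -3], [5, -6], [6, -5]]

Q is on the right of P, so right-multiply by Q⁻¹: P = LQ⁻¹.
det Q = 4, so Q⁻¹ = [[7/4, 3/2], [1, 1]].
P = LQ⁻¹ = [[4, -9], [44, -72], [44, -71]] · [[7/4, 3/2], [1, 1]] = [[-2, -3], [5, -6], [6, -5]].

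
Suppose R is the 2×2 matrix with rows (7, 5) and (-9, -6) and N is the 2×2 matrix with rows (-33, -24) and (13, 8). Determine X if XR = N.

X = [[-6, -1], [-2, -3]]

R is on the right of X, so right-multiply by R⁻¹: X = NR⁻¹.
R has determinant 3; R⁻¹ = [[-2, -5/3], [3, 7/3]].
X = NR⁻¹ = [[-33, -24], [13, 8]] · [[-2, -5/3], [3, 7/3]] = [[-6, -1], [-2, -3]].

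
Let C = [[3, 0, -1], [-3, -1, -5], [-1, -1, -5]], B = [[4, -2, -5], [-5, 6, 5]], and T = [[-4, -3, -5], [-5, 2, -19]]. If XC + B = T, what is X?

X = [[-5, -4, 5], [4, 4, 0]]

XC = T − B = [[-8, -1, 0], [0, -4, -24]].
Right-multiplying both sides by C⁻¹ gives X = (T − B)C⁻¹.
det C = -2; the adjugate gives C⁻¹ = [[0, -1/2, 1/2], [5, 8, -9], [-1, -3/2, 3/2]].
X = (T − B)C⁻¹ = [[-5, -4, 5], [4, 4, 0]].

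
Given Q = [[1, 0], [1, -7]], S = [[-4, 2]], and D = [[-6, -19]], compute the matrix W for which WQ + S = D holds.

WQ = D − S = [[-2, -21]].
Q is on the right of W, so right-multiply by Q⁻¹: W = (D − S)Q⁻¹.
det Q = -7, so Q⁻¹ = [[1, 0], [1/7, -1/7]].
W = (D − S)Q⁻¹ = [[-5, 3]].

W = [[-5, 3]]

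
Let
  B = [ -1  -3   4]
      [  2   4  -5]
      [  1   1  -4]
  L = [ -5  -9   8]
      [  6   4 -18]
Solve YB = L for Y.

Y = [[-2, -4, 1], [3, 2, 5]]

Since B sits to the right of Y, Y = LB⁻¹.
det B = -6; the adjugate gives B⁻¹ = [[11/6, 4/3, 1/6], [-1/2, 0, -1/2], [1/3, 1/3, -1/3]].
Y = LB⁻¹ = [[-5, -9, 8], [6, 4, -18]] · [[11/6, 4/3, 1/6], [-1/2, 0, -1/2], [1/3, 1/3, -1/3]] = [[-2, -4, 1], [3, 2, 5]].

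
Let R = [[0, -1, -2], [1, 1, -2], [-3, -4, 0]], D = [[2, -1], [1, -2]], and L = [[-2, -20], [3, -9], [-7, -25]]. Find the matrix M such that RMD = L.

M = R⁻¹LD⁻¹ (apply R⁻¹ on the left and D⁻¹ on the right).
det R = -4, so R⁻¹ = [[2, -2, -1], [-3/2, 3/2, 1/2], [1/4, -3/4, -1/4]].
D has determinant -3; D⁻¹ = [[2/3, -1/3], [1/3, -2/3]].
R⁻¹L = [[-3, 3], [4, 4], [-1, 8]].
M = (R⁻¹L)D⁻¹ = [[-1, -1], [4, -4], [2, -5]].

M = [[-1, -1], [4, -4], [2, -5]]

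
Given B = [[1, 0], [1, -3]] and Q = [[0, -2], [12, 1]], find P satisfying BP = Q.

Since B multiplies P on the left, P = B⁻¹Q.
det B = -3; the adjugate gives B⁻¹ = [[1, 0], [1/3, -1/3]].
P = B⁻¹Q = [[1, 0], [1/3, -1/3]] · [[0, -2], [12, 1]] = [[0, -2], [-4, -1]].

P = [[0, -2], [-4, -1]]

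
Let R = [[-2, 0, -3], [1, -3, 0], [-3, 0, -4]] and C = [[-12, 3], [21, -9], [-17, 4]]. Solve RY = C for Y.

R is on the left of Y, so left-multiply by R⁻¹: Y = R⁻¹C.
det R = 3; the adjugate gives R⁻¹ = [[4, 0, -3], [4/3, -1/3, -1], [-3, 0, 2]].
Y = R⁻¹C = [[4, 0, -3], [4/3, -1/3, -1], [-3, 0, 2]] · [[-12, 3], [21, -9], [-17, 4]] = [[3, 0], [-6, 3], [2, -1]].

Y = [[3, 0], [-6, 3], [2, -1]]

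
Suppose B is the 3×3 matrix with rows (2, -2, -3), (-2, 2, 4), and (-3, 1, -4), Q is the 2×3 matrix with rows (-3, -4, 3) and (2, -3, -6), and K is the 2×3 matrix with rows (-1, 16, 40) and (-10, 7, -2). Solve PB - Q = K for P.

P = [[-5, 3, -4], [-4, -3, 2]]

PB = K + Q = [[-4, 12, 43], [-8, 4, -8]].
Since B sits to the right of P, P = (K + Q)B⁻¹.
det B = 4; the adjugate gives B⁻¹ = [[-3, -11/4, -1/2], [-5, -17/4, -1/2], [1, 1, 0]].
P = (K + Q)B⁻¹ = [[-5, 3, -4], [-4, -3, 2]].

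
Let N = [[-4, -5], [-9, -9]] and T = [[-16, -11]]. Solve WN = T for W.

W = [[-5, 4]]

N is on the right of W, so right-multiply by N⁻¹: W = TN⁻¹.
det N = -9, so N⁻¹ = [[1, -5/9], [-1, 4/9]].
W = TN⁻¹ = [[-16, -11]] · [[1, -5/9], [-1, 4/9]] = [[-5, 4]].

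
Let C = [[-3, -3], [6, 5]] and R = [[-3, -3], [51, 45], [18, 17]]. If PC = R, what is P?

C is on the right of P, so right-multiply by C⁻¹: P = RC⁻¹.
det C = 3; the adjugate gives C⁻¹ = [[5/3, 1], [-2, -1]].
P = RC⁻¹ = [[-3, -3], [51, 45], [18, 17]] · [[5/3, 1], [-2, -1]] = [[1, 0], [-5, 6], [-4, 1]].

P = [[1, 0], [-5, 6], [-4, 1]]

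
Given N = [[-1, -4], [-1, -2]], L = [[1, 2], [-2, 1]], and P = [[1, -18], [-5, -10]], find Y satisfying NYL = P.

Isolating Y: multiply by N⁻¹ from the left and L⁻¹ from the right, so Y = N⁻¹PL⁻¹.
N has determinant -2; N⁻¹ = [[1, -2], [-1/2, 1/2]].
det L = 5; the adjugate gives L⁻¹ = [[1/5, -2/5], [2/5, 1/5]].
N⁻¹P = [[11, 2], [-3, 4]].
Y = (N⁻¹P)L⁻¹ = [[3, -4], [1, 2]].

Y = [[3, -4], [1, 2]]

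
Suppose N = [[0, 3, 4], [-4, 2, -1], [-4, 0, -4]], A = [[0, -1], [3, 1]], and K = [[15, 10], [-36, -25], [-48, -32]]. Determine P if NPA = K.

P = [[-5, 2], [-3, -1], [1, 2]]

P = N⁻¹KA⁻¹ (apply N⁻¹ on the left and A⁻¹ on the right).
det N = -4, so N⁻¹ = [[2, -3, 11/4], [3, -4, 4], [-2, 3, -3]].
det A = 3; the adjugate gives A⁻¹ = [[1/3, 1/3], [-1, 0]].
N⁻¹K = [[6, 7], [-3, 2], [6, 1]].
P = (N⁻¹K)A⁻¹ = [[-5, 2], [-3, -1], [1, 2]].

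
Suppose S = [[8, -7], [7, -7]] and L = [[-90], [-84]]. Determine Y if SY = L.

Y = [[-6], [6]]

S is on the left of Y, so left-multiply by S⁻¹: Y = S⁻¹L.
det S = -7, so S⁻¹ = [[1, -1], [1, -8/7]].
Y = S⁻¹L = [[1, -1], [1, -8/7]] · [[-90], [-84]] = [[-6], [6]].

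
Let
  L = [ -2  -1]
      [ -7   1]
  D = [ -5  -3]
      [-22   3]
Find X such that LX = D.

L is on the left of X, so left-multiply by L⁻¹: X = L⁻¹D.
det L = -9; the adjugate gives L⁻¹ = [[-1/9, -1/9], [-7/9, 2/9]].
X = L⁻¹D = [[-1/9, -1/9], [-7/9, 2/9]] · [[-5, -3], [-22, 3]] = [[3, 0], [-1, 3]].

X = [[3, 0], [-1, 3]]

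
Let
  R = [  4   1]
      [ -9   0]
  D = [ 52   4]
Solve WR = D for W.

Since R sits to the right of W, W = DR⁻¹.
det R = 9; the adjugate gives R⁻¹ = [[0, -1/9], [1, 4/9]].
W = DR⁻¹ = [[52, 4]] · [[0, -1/9], [1, 4/9]] = [[4, -4]].

W = [[4, -4]]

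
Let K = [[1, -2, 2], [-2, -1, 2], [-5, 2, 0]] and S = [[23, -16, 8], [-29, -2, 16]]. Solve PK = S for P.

K is on the right of P, so right-multiply by K⁻¹: P = SK⁻¹.
det K = -2; the adjugate gives K⁻¹ = [[2, -2, 1], [5, -5, 3], [9/2, -4, 5/2]].
P = SK⁻¹ = [[23, -16, 8], [-29, -2, 16]] · [[2, -2, 1], [5, -5, 3], [9/2, -4, 5/2]] = [[2, 2, -5], [4, 4, 5]].

P = [[2, 2, -5], [4, 4, 5]]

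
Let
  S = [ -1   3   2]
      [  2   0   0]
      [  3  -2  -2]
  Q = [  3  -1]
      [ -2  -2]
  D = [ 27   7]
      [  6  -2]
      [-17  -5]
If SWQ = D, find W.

W = S⁻¹DQ⁻¹ (apply S⁻¹ on the left and Q⁻¹ on the right).
det S = 4, so S⁻¹ = [[0, 1/2, 0], [1, -1, 1], [-1, 7/4, -3/2]].
det Q = -8; the adjugate gives Q⁻¹ = [[1/4, -1/8], [-1/4, -3/8]].
S⁻¹D = [[3, -1], [4, 4], [9, -3]].
W = (S⁻¹D)Q⁻¹ = [[1, 0], [0, -2], [3, 0]].

W = [[1, 0], [0, -2], [3, 0]]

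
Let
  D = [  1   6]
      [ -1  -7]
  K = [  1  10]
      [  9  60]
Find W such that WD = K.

W = [[-3, -4], [3, -6]]

D is on the right of W, so right-multiply by D⁻¹: W = KD⁻¹.
det D = -1, so D⁻¹ = [[7, 6], [-1, -1]].
W = KD⁻¹ = [[1, 10], [9, 60]] · [[7, 6], [-1, -1]] = [[-3, -4], [3, -6]].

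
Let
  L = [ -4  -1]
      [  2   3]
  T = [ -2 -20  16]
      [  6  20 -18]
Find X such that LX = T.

Left-multiplying both sides by L⁻¹ gives X = L⁻¹T.
det L = -10; the adjugate gives L⁻¹ = [[-3/10, -1/10], [1/5, 2/5]].
X = L⁻¹T = [[-3/10, -1/10], [1/5, 2/5]] · [[-2, -20, 16], [6, 20, -18]] = [[0, 4, -3], [2, 4, -4]].

X = [[0, 4, -3], [2, 4, -4]]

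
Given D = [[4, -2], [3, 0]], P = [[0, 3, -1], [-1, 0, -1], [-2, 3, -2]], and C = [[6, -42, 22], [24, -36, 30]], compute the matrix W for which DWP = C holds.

W = [[-2, -4, -2], [4, -3, -5]]

W = D⁻¹CP⁻¹ (apply D⁻¹ on the left and P⁻¹ on the right).
D has determinant 6; D⁻¹ = [[0, 1/3], [-1/2, 2/3]].
det P = 3, so P⁻¹ = [[1, 1, -1], [0, -2/3, 1/3], [-1, -2, 1]].
D⁻¹C = [[8, -12, 10], [13, -3, 9]].
W = (D⁻¹C)P⁻¹ = [[-2, -4, -2], [4, -3, -5]].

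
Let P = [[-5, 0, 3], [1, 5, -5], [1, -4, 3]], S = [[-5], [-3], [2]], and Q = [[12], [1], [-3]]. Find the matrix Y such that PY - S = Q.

Y = [[-2], [-1], [-1]]

PY = Q + S = [[7], [-2], [-1]].
Left-multiplying both sides by P⁻¹ gives Y = P⁻¹(Q + S).
P has determinant -2; P⁻¹ = [[5/2, 6, 15/2], [4, 9, 11], [9/2, 10, 25/2]].
Y = P⁻¹(Q + S) = [[-2], [-1], [-1]].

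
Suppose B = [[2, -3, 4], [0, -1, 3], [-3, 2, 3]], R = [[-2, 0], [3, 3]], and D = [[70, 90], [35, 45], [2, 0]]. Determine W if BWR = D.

W = B⁻¹DR⁻¹ (apply B⁻¹ on the left and R⁻¹ on the right).
det B = -3; the adjugate gives B⁻¹ = [[3, -17/3, 5/3], [3, -6, 2], [1, -5/3, 2/3]].
det R = -6; the adjugate gives R⁻¹ = [[-1/2, 0], [1/2, 1/3]].
B⁻¹D = [[15, 15], [4, 0], [13, 15]].
W = (B⁻¹D)R⁻¹ = [[0, 5], [-2, 0], [1, 5]].

W = [[0, 5], [-2, 0], [1, 5]]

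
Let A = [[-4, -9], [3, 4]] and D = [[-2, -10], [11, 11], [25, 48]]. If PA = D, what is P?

Right-multiplying both sides by A⁻¹ gives P = DA⁻¹.
det A = 11, so A⁻¹ = [[4/11, 9/11], [-3/11, -4/11]].
P = DA⁻¹ = [[-2, -10], [11, 11], [25, 48]] · [[4/11, 9/11], [-3/11, -4/11]] = [[2, 2], [1, 5], [-4, 3]].

P = [[2, 2], [1, 5], [-4, 3]]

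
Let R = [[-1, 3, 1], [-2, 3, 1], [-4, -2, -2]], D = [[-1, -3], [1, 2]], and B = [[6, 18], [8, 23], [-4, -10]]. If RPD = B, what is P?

P = [[1, -1], [-1, -2], [-2, 5]]

Left-multiply by R⁻¹ and right-multiply by D⁻¹: P = R⁻¹BD⁻¹.
det R = -4; the adjugate gives R⁻¹ = [[1, -1, 0], [2, -3/2, 1/4], [-4, 7/2, -3/4]].
det D = 1; the adjugate gives D⁻¹ = [[2, 3], [-1, -1]].
R⁻¹B = [[-2, -5], [-1, -1], [7, 16]].
P = (R⁻¹B)D⁻¹ = [[1, -1], [-1, -2], [-2, 5]].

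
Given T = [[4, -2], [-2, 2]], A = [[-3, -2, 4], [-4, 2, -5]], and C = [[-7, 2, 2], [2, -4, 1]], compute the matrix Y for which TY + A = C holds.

TY = C − A = [[-4, 4, -2], [6, -6, 6]].
Left-multiplying both sides by T⁻¹ gives Y = T⁻¹(C − A).
det T = 4, so T⁻¹ = [[1/2, 1/2], [1/2, 1]].
Y = T⁻¹(C − A) = [[1, -1, 2], [4, -4, 5]].

Y = [[1, -1, 2], [4, -4, 5]]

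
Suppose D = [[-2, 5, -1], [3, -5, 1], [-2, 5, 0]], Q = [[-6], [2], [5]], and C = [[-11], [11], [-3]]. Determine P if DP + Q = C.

P = [[4], [0], [-3]]

DP = C − Q = [[-5], [9], [-8]].
Left-multiplying both sides by D⁻¹ gives P = D⁻¹(C − Q).
D has determinant -5; D⁻¹ = [[1, 1, 0], [2/5, 2/5, 1/5], [-1, 0, 1]].
P = D⁻¹(C − Q) = [[4], [0], [-3]].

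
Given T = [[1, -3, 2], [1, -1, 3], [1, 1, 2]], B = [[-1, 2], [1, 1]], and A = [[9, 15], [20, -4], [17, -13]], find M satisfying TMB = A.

M = [[1, 2], [-3, -1], [-4, 3]]

Left-multiply by T⁻¹ and right-multiply by B⁻¹: M = T⁻¹AB⁻¹.
det T = -4; the adjugate gives T⁻¹ = [[5/4, -2, 7/4], [-1/4, 0, 1/4], [-1/2, 1, -1/2]].
det B = -3; the adjugate gives B⁻¹ = [[-1/3, 2/3], [1/3, 1/3]].
T⁻¹A = [[1, 4], [2, -7], [7, -5]].
M = (T⁻¹A)B⁻¹ = [[1, 2], [-3, -1], [-4, 3]].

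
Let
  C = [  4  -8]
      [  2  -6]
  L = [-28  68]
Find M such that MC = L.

Right-multiplying both sides by C⁻¹ gives M = LC⁻¹.
det C = -8, so C⁻¹ = [[3/4, -1], [1/4, -1/2]].
M = LC⁻¹ = [[-28, 68]] · [[3/4, -1], [1/4, -1/2]] = [[-4, -6]].

M = [[-4, -6]]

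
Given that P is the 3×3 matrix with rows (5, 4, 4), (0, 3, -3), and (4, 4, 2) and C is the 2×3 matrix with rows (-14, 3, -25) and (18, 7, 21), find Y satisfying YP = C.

Since P sits to the right of Y, Y = CP⁻¹.
P has determinant -6; P⁻¹ = [[-3, -4/3, 4], [2, 1, -5/2], [2, 2/3, -5/2]].
Y = CP⁻¹ = [[-14, 3, -25], [18, 7, 21]] · [[-3, -4/3, 4], [2, 1, -5/2], [2, 2/3, -5/2]] = [[-2, 5, -1], [2, -3, 2]].

Y = [[-2, 5, -1], [2, -3, 2]]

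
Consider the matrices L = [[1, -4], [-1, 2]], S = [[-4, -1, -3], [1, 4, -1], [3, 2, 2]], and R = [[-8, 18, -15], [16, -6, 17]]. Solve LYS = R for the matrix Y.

Isolating Y: multiply by L⁻¹ from the left and S⁻¹ from the right, so Y = L⁻¹RS⁻¹.
L has determinant -2; L⁻¹ = [[-1, -2], [-1/2, -1/2]].
det S = -5, so S⁻¹ = [[-2, 4/5, -13/5], [1, -1/5, 7/5], [2, -1, 3]].
L⁻¹R = [[-24, -6, -19], [-4, -6, -1]].
Y = (L⁻¹R)S⁻¹ = [[4, 1, -3], [0, -1, -1]].

Y = [[4, 1, -3], [0, -1, -1]]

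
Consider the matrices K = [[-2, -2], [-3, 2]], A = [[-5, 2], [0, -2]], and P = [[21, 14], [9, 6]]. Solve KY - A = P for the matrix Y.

KY = P + A = [[16, 16], [9, 4]].
Since K multiplies Y on the left, Y = K⁻¹(P + A).
det K = -10; the adjugate gives K⁻¹ = [[-1/5, -1/5], [-3/10, 1/5]].
Y = K⁻¹(P + A) = [[-5, -4], [-3, -4]].

Y = [[-5, -4], [-3, -4]]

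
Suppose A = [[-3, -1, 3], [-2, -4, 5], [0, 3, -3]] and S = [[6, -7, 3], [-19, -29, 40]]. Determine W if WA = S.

A is on the right of W, so right-multiply by A⁻¹: W = SA⁻¹.
A has determinant -3; A⁻¹ = [[1, -2, -7/3], [2, -3, -3], [2, -3, -10/3]].
W = SA⁻¹ = [[6, -7, 3], [-19, -29, 40]] · [[1, -2, -7/3], [2, -3, -3], [2, -3, -10/3]] = [[-2, 0, -3], [3, 5, -2]].

W = [[-2, 0, -3], [3, 5, -2]]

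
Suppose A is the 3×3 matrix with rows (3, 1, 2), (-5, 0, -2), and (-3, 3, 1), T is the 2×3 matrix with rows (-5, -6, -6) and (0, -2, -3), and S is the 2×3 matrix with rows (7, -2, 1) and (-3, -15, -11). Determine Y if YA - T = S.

Y = [[1, 2, -3], [-5, 0, -4]]

YA = S + T = [[2, -8, -5], [-3, -17, -14]].
Right-multiplying both sides by A⁻¹ gives Y = (S + T)A⁻¹.
det A = -1; the adjugate gives A⁻¹ = [[-6, -5, 2], [-11, -9, 4], [15, 12, -5]].
Y = (S + T)A⁻¹ = [[1, 2, -3], [-5, 0, -4]].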